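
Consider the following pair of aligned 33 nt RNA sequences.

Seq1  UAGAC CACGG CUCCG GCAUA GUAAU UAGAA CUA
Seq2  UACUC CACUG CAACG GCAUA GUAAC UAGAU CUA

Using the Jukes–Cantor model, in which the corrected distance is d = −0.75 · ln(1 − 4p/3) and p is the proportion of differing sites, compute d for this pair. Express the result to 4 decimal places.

The sequences differ at positions 3 (G/C), 4 (A/U), 9 (G/U), 12 (U/A), 13 (C/A), 25 (U/C), 30 (A/U).
p = 7/33 = 0.212121.
d = −0.75 · ln(1 − (4/3)·0.212121) = −0.75 · ln(0.717172) = −0.75 · (-0.332440) = 0.2493.

0.2493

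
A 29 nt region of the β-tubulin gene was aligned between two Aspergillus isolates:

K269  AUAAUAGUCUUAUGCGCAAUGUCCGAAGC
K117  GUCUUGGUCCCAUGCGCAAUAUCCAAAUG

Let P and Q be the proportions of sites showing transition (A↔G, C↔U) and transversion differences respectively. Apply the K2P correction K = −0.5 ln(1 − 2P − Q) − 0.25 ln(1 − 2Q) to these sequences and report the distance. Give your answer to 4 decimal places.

0.4819

The sequences differ at positions 1 (A/G, transition), 3 (A/C, transversion), 4 (A/U, transversion), 6 (A/G, transition), 10 (U/C, transition), 11 (U/C, transition), 21 (G/A, transition), 25 (G/A, transition), 28 (G/U, transversion), 29 (C/G, transversion).
Of the 10 differences, 6 transitions and 4 transversions over 29 sites: P = 6/29 = 0.206897, Q = 4/29 = 0.137931.
d = −0.5·ln(0.448275) − 0.25·ln(0.724138) = −0.5·(-0.802348) − 0.25·(-0.322773) = 0.4819.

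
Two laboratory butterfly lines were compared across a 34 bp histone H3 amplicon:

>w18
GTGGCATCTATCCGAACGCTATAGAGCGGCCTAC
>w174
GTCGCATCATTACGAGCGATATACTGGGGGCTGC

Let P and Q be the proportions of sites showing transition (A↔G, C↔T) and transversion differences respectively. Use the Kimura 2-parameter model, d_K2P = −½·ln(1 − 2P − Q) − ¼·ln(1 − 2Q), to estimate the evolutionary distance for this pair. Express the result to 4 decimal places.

The sequences differ at positions 3 (G/C, transversion), 9 (T/A, transversion), 10 (A/T, transversion), 12 (C/A, transversion), 16 (A/G, transition), 19 (C/A, transversion), 24 (G/C, transversion), 25 (A/T, transversion), 27 (C/G, transversion), 30 (C/G, transversion), 33 (A/G, transition).
Of the 11 differences, 2 transitions and 9 transversions over 34 sites: P = 2/34 = 0.058824, Q = 9/34 = 0.264706.
d = −0.5·ln(0.617646) − 0.25·ln(0.470588) = −0.5·(-0.481840) − 0.25·(-0.753772) = 0.4294.

0.4294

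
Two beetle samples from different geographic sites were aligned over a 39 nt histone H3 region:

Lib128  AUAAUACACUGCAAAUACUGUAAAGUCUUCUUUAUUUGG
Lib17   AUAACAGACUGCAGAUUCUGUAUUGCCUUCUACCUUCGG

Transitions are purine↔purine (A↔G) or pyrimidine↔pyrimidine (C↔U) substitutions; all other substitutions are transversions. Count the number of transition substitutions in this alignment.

The sequences differ at positions 5 (U/C, transition), 7 (C/G, transversion), 14 (A/G, transition), 17 (A/U, transversion), 23 (A/U, transversion), 24 (A/U, transversion), 26 (U/C, transition), 32 (U/A, transversion), 33 (U/C, transition), 34 (A/C, transversion), 37 (U/C, transition).
Of the 11 differences, 5 transitions and 6 transversions, so the answer is 5.

5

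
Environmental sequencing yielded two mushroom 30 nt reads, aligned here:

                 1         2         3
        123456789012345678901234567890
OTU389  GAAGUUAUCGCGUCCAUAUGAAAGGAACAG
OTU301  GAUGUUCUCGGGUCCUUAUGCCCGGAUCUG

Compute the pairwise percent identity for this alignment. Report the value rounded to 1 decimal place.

70.0%

Mismatches occur at site 3 (A/U), site 7 (A/C), site 11 (C/G), site 16 (A/U), site 21 (A/C), site 22 (A/C), site 23 (A/C), site 27 (A/U), site 29 (A/U).
21 of the 30 sites match, so the percent identity is 21/30 × 100 = 70.0%.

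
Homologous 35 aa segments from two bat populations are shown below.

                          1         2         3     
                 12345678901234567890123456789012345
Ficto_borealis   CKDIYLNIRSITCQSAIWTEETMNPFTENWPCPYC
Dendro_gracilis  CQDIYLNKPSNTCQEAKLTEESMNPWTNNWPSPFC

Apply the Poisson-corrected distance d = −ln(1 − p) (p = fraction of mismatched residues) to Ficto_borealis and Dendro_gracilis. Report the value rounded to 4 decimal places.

Mismatches occur at site 2 (K/Q), site 8 (I/K), site 9 (R/P), site 11 (I/N), site 15 (S/E), site 17 (I/K), site 18 (W/L), site 22 (T/S), site 26 (F/W), site 28 (E/N), site 32 (C/S), site 34 (Y/F).
p = 12/35 = 0.342857.
d = −ln(1 − 0.342857) = −ln(0.657143) = 0.4199.

0.4199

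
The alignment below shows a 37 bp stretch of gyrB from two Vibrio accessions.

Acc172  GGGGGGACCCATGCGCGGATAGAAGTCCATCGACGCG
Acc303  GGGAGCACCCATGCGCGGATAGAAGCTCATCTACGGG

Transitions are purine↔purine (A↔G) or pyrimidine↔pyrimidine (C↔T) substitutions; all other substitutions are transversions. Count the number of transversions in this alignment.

The sequences differ at positions 4 (G/A, transition), 6 (G/C, transversion), 26 (T/C, transition), 27 (C/T, transition), 32 (G/T, transversion), 36 (C/G, transversion).
Of the 6 differences, 3 transitions and 3 transversions, so the answer is 3.

3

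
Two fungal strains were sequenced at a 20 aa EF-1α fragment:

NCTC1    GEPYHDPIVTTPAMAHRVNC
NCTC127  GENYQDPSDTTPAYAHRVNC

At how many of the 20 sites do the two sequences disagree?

Differing sites — 3:P/N; 5:H/Q; 8:I/S; 9:V/D; 14:M/Y.
That gives 5 mismatches out of 20 aligned sites, so the Hamming distance is 5.

5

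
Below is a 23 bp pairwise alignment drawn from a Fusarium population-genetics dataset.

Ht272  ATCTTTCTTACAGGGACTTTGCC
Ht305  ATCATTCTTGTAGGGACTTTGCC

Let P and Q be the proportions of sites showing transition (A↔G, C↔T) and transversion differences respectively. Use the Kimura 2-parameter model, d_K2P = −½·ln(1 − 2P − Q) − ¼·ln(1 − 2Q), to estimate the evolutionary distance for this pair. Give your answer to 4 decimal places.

0.1453

Differing sites — 4:T/A (Tv); 10:A/G (Ti); 11:C/T (Ti).
Of the 3 differences, 2 transitions and 1 transversion over 23 sites: P = 2/23 = 0.086957, Q = 1/23 = 0.043478.
d = −0.5·ln(0.782608) − 0.25·ln(0.913044) = −0.5·(-0.245123) − 0.25·(-0.090971) = 0.1453.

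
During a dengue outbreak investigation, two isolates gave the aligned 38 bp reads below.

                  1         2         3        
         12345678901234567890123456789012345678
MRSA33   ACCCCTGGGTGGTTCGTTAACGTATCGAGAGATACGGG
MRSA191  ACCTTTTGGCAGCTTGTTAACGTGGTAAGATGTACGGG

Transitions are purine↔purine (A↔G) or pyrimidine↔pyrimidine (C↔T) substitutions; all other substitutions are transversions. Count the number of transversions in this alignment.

The sequences differ at positions 4 (C/T, transition), 5 (C/T, transition), 7 (G/T, transversion), 10 (T/C, transition), 11 (G/A, transition), 13 (T/C, transition), 15 (C/T, transition), 24 (A/G, transition), 25 (T/G, transversion), 26 (C/T, transition), 27 (G/A, transition), 31 (G/T, transversion), 32 (A/G, transition).
Of the 13 differences, 10 transitions and 3 transversions, so the answer is 3.

3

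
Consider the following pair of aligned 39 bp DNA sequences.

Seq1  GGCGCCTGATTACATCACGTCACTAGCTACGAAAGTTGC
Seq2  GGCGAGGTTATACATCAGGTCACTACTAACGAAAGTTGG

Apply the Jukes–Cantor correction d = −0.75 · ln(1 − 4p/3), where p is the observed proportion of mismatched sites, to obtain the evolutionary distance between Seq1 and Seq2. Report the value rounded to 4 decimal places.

0.3538

Differing sites — 5:C/A; 6:C/G; 7:T/G; 8:G/T; 9:A/T; 10:T/A; 18:C/G; 26:G/C; 27:C/T; 28:T/A; 39:C/G.
p = 11/39 = 0.282051.
d = −0.75 · ln(1 − (4/3)·0.282051) = −0.75 · ln(0.623932) = −0.75 · (-0.471714) = 0.3538.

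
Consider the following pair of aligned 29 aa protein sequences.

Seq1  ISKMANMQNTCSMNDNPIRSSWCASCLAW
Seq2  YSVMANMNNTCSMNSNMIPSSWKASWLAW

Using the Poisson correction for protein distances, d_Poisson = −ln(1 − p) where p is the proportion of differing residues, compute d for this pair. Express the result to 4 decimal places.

0.3228

The sequences differ at positions 1 (I/Y), 3 (K/V), 8 (Q/N), 15 (D/S), 17 (P/M), 19 (R/P), 23 (C/K), 26 (C/W).
p = 8/29 = 0.275862.
d = −ln(1 − 0.275862) = −ln(0.724138) = 0.3228.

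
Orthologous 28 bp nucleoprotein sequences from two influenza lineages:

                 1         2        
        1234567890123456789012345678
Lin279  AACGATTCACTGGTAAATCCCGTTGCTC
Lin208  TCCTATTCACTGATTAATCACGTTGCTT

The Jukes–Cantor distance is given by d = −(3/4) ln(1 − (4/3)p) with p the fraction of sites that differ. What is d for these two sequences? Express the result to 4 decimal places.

The sequences differ at positions 1 (A/T), 2 (A/C), 4 (G/T), 13 (G/A), 15 (A/T), 20 (C/A), 28 (C/T).
p = 7/28 = 0.250000.
d = −0.75 · ln(1 − (4/3)·0.250000) = −0.75 · ln(0.666667) = −0.75 · (-0.405465) = 0.3041.

0.3041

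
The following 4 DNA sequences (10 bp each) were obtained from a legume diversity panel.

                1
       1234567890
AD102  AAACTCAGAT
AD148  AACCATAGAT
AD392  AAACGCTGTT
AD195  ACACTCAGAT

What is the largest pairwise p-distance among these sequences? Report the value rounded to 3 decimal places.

0.500

Pairwise Hamming distances:
  AD102 vs AD148: 3
  AD102 vs AD392: 3
  AD102 vs AD195: 1
  AD148 vs AD392: 5
  AD148 vs AD195: 4
  AD392 vs AD195: 4
The largest is 5 mismatches, between AD148 and AD392; p = 5/10 = 0.500.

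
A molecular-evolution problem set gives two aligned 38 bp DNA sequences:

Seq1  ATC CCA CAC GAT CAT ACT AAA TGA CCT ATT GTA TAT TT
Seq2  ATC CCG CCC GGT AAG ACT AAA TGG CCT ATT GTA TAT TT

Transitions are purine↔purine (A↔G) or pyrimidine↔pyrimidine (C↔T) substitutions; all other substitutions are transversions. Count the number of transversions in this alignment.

The sequences differ at positions 6 (A/G, transition), 8 (A/C, transversion), 11 (A/G, transition), 13 (C/A, transversion), 15 (T/G, transversion), 24 (A/G, transition).
Of the 6 differences, 3 transitions and 3 transversions, so the answer is 3.

3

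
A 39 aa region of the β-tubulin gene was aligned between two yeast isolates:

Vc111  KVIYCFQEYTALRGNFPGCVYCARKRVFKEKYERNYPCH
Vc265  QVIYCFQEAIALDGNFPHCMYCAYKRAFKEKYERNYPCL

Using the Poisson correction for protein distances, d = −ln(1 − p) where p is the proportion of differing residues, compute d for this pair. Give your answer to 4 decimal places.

Differing sites — 1:K/Q; 9:Y/A; 10:T/I; 13:R/D; 18:G/H; 20:V/M; 24:R/Y; 27:V/A; 39:H/L.
p = 9/39 = 0.230769.
d = −ln(1 − 0.230769) = −ln(0.769231) = 0.2624.

0.2624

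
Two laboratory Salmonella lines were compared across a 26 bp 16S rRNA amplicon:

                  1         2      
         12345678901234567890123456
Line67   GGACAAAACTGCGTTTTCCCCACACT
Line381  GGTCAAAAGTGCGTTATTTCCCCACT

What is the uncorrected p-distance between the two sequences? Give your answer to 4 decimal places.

0.2308

Mismatches occur at site 3 (A↔T), site 9 (C↔G), site 16 (T↔A), site 18 (C↔T), site 19 (C↔T), site 22 (A↔C).
There are 6 differences over 26 sites, so p = 6/26 = 0.2308.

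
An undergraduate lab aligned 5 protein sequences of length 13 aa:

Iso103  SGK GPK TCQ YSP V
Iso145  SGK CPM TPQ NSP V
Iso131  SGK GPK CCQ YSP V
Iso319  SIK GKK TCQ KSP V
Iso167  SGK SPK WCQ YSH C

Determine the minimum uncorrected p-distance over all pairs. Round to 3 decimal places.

Pairwise Hamming distances:
  Iso103 vs Iso145: 4
  Iso103 vs Iso131: 1
  Iso103 vs Iso319: 3
  Iso103 vs Iso167: 4
  Iso145 vs Iso131: 5
  Iso145 vs Iso319: 6
  Iso145 vs Iso167: 7
  Iso131 vs Iso319: 4
  Iso131 vs Iso167: 4
  Iso319 vs Iso167: 7
The smallest is 1 mismatch, between Iso103 and Iso131; p = 1/13 = 0.077.

0.077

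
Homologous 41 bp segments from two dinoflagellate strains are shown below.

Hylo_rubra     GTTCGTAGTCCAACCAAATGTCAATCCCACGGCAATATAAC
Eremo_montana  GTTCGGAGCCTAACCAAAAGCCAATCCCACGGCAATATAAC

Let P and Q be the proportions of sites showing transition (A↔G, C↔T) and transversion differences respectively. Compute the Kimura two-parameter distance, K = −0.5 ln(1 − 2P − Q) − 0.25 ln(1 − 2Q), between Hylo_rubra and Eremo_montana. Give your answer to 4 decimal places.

The sequences differ at positions 6 (T/G, transversion), 9 (T/C, transition), 11 (C/T, transition), 19 (T/A, transversion), 21 (T/C, transition).
Of the 5 differences, 3 transitions and 2 transversions over 41 sites: P = 3/41 = 0.073171, Q = 2/41 = 0.048780.
d = −0.5·ln(0.804878) − 0.25·ln(0.902440) = −0.5·(-0.217065) − 0.25·(-0.102653) = 0.1342.

0.1342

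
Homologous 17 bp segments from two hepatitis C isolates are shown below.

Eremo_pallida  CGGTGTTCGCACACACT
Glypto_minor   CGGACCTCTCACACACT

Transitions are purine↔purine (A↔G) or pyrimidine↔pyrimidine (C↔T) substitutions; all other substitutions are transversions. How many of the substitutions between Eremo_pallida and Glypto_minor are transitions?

Differing sites — 4:T/A (Tv); 5:G/C (Tv); 6:T/C (Ti); 9:G/T (Tv).
Of the 4 differences, 1 transition and 3 transversions, so the answer is 1.

1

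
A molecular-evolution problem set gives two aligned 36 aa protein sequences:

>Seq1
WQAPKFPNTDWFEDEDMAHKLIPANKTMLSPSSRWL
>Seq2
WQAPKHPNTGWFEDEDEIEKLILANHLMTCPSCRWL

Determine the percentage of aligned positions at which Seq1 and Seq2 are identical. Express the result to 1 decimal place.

The sequences differ at positions 6 (F/H), 10 (D/G), 17 (M/E), 18 (A/I), 19 (H/E), 23 (P/L), 26 (K/H), 27 (T/L), 29 (L/T), 30 (S/C), 33 (S/C).
25 of the 36 sites match, so the percent identity is 25/36 × 100 = 69.4%.

69.4%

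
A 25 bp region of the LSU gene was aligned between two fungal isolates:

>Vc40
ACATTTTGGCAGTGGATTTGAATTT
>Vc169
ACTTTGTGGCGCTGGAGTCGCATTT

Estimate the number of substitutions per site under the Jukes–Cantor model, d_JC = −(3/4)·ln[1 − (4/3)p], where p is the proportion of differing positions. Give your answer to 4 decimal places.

0.3505

The sequences differ at positions 3 (A/T), 6 (T/G), 11 (A/G), 12 (G/C), 17 (T/G), 19 (T/C), 21 (A/C).
p = 7/25 = 0.280000.
d = −0.75 · ln(1 − (4/3)·0.280000) = −0.75 · ln(0.626667) = −0.75 · (-0.467340) = 0.3505.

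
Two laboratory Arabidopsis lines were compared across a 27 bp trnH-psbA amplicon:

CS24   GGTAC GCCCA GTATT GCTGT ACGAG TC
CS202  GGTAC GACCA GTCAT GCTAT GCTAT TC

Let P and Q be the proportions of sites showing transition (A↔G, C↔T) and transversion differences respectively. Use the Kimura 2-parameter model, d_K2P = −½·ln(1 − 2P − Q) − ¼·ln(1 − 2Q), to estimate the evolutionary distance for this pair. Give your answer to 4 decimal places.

The sequences differ at positions 7 (C/A, transversion), 13 (A/C, transversion), 14 (T/A, transversion), 19 (G/A, transition), 21 (A/G, transition), 23 (G/T, transversion), 25 (G/T, transversion).
Of the 7 differences, 2 transitions and 5 transversions over 27 sites: P = 2/27 = 0.074074, Q = 5/27 = 0.185185.
d = −0.5·ln(0.666667) − 0.25·ln(0.629630) = −0.5·(-0.405465) − 0.25·(-0.462623) = 0.3184.

0.3184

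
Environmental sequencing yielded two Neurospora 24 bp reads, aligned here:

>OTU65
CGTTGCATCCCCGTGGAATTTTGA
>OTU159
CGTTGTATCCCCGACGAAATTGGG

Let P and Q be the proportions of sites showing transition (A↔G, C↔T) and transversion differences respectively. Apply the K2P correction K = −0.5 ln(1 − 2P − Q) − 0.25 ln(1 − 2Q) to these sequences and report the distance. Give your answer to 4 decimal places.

0.3041

The sequences differ at positions 6 (C/T, transition), 14 (T/A, transversion), 15 (G/C, transversion), 19 (T/A, transversion), 22 (T/G, transversion), 24 (A/G, transition).
Of the 6 differences, 2 transitions and 4 transversions over 24 sites: P = 2/24 = 0.083333, Q = 4/24 = 0.166667.
d = −0.5·ln(0.666667) − 0.25·ln(0.666666) = −0.5·(-0.405465) − 0.25·(-0.405466) = 0.3041.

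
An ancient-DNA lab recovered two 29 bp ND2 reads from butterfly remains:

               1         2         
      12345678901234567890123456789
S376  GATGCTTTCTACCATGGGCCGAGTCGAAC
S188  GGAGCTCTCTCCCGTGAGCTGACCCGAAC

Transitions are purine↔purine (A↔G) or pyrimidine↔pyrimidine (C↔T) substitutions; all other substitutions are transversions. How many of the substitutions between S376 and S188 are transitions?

6

Mismatches occur at site 2 (A/G, transition), site 3 (T/A, transversion), site 7 (T/C, transition), site 11 (A/C, transversion), site 14 (A/G, transition), site 17 (G/A, transition), site 20 (C/T, transition), site 23 (G/C, transversion), site 24 (T/C, transition).
Of the 9 differences, 6 transitions and 3 transversions, so the answer is 6.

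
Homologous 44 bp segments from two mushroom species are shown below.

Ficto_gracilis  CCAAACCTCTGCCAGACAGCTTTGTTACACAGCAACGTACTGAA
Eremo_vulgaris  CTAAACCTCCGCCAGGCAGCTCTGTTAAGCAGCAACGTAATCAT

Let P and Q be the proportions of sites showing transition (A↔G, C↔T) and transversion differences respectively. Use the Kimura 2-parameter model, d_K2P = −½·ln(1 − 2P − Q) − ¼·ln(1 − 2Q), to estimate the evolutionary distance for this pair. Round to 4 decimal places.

The sequences differ at positions 2 (C/T, transition), 10 (T/C, transition), 16 (A/G, transition), 22 (T/C, transition), 28 (C/A, transversion), 29 (A/G, transition), 40 (C/A, transversion), 42 (G/C, transversion), 44 (A/T, transversion).
Of the 9 differences, 5 transitions and 4 transversions over 44 sites: P = 5/44 = 0.113636, Q = 4/44 = 0.090909.
d = −0.5·ln(0.681819) − 0.25·ln(0.818182) = −0.5·(-0.382991) − 0.25·(-0.200670) = 0.2417.

0.2417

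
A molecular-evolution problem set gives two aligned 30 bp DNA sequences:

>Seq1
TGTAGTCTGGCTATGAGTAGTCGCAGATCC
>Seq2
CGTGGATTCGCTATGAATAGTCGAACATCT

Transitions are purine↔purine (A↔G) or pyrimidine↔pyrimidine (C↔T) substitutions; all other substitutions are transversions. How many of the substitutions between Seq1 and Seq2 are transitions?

5

Differing sites — 1:T/C (Ti); 4:A/G (Ti); 6:T/A (Tv); 7:C/T (Ti); 9:G/C (Tv); 17:G/A (Ti); 24:C/A (Tv); 26:G/C (Tv); 30:C/T (Ti).
Of the 9 differences, 5 transitions and 4 transversions, so the answer is 5.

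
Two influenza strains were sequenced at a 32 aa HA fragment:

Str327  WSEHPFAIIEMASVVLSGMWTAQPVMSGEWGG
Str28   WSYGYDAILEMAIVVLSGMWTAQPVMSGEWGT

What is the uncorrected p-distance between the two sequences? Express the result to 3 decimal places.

The sequences differ at positions 3 (E/Y), 4 (H/G), 5 (P/Y), 6 (F/D), 9 (I/L), 13 (S/I), 32 (G/T).
There are 7 differences over 32 sites, so p = 7/32 = 0.219.

0.219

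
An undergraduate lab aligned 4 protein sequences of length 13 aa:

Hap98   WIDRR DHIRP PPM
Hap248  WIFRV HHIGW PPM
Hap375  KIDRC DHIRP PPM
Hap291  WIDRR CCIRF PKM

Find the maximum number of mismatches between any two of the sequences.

7

Pairwise Hamming distances:
  Hap98 vs Hap248: 5
  Hap98 vs Hap375: 2
  Hap98 vs Hap291: 4
  Hap248 vs Hap375: 6
  Hap248 vs Hap291: 7
  Hap375 vs Hap291: 6
The largest is 7, between Hap248 and Hap291.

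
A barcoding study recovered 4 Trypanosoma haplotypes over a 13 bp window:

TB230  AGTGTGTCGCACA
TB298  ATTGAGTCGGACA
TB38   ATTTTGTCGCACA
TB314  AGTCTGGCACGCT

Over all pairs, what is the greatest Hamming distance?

Pairwise Hamming distances:
  TB230 vs TB298: 3
  TB230 vs TB38: 2
  TB230 vs TB314: 5
  TB298 vs TB38: 3
  TB298 vs TB314: 8
  TB38 vs TB314: 6
The largest is 8, between TB298 and TB314.

8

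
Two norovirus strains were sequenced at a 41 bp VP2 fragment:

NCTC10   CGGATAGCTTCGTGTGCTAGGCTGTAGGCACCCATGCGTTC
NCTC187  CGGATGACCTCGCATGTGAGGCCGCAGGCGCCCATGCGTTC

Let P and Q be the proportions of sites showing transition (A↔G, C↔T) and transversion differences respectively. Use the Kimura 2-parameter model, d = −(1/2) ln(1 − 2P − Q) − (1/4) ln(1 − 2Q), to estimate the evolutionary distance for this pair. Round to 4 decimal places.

The sequences differ at positions 6 (A/G, transition), 7 (G/A, transition), 9 (T/C, transition), 13 (T/C, transition), 14 (G/A, transition), 17 (C/T, transition), 18 (T/G, transversion), 23 (T/C, transition), 25 (T/C, transition), 30 (A/G, transition).
Of the 10 differences, 9 transitions and 1 transversion over 41 sites: P = 9/41 = 0.219512, Q = 1/41 = 0.024390.
d = −0.5·ln(0.536586) − 0.25·ln(0.951220) = −0.5·(-0.622528) − 0.25·(-0.050010) = 0.3238.

0.3238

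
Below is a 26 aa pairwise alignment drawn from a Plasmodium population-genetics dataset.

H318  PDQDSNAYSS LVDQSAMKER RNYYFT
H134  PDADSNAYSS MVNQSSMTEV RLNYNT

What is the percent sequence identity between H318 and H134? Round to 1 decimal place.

The sequences differ at positions 3 (Q/A), 11 (L/M), 13 (D/N), 16 (A/S), 18 (K/T), 20 (R/V), 22 (N/L), 23 (Y/N), 25 (F/N).
17 of the 26 sites match, so the percent identity is 17/26 × 100 = 65.4%.

65.4%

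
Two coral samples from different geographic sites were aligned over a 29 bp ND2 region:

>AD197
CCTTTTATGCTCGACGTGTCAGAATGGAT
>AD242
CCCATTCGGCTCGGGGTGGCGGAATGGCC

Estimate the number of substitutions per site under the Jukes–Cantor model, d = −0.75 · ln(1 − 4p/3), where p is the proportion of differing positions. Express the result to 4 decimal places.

0.4618

The sequences differ at positions 3 (T/C), 4 (T/A), 7 (A/C), 8 (T/G), 14 (A/G), 15 (C/G), 19 (T/G), 21 (A/G), 28 (A/C), 29 (T/C).
p = 10/29 = 0.344828.
d = −0.75 · ln(1 − (4/3)·0.344828) = −0.75 · ln(0.540229) = −0.75 · (-0.615762) = 0.4618.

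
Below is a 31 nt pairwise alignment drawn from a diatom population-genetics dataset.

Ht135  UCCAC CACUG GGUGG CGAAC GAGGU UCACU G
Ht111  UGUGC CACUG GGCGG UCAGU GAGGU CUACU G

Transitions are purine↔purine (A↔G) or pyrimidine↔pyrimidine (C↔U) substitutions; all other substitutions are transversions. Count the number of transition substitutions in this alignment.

8

Mismatches occur at site 2 (C→G, transversion), site 3 (C→U, transition), site 4 (A→G, transition), site 13 (U→C, transition), site 16 (C→U, transition), site 17 (G→C, transversion), site 19 (A→G, transition), site 20 (C→U, transition), site 26 (U→C, transition), site 27 (C→U, transition).
Of the 10 differences, 8 transitions and 2 transversions, so the answer is 8.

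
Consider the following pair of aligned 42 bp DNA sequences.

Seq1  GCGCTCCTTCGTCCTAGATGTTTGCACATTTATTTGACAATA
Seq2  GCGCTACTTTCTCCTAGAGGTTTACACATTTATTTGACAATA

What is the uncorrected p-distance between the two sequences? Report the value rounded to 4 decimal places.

The sequences differ at positions 6 (C/A), 10 (C/T), 11 (G/C), 19 (T/G), 24 (G/A).
There are 5 differences over 42 sites, so p = 5/42 = 0.1190.

0.1190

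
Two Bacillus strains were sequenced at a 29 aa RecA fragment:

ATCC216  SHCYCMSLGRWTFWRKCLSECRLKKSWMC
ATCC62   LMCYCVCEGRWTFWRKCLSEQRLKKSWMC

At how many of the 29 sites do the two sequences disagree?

Differing sites — 1:S/L; 2:H/M; 6:M/V; 7:S/C; 8:L/E; 21:C/Q.
That gives 6 mismatches out of 29 aligned sites, so the Hamming distance is 6.

6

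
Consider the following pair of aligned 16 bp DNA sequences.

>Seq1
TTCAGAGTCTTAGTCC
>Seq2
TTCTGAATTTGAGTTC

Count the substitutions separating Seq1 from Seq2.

Differing sites — 4:A/T; 7:G/A; 9:C/T; 11:T/G; 15:C/T.
That gives 5 mismatches out of 16 aligned sites, so the Hamming distance is 5.

5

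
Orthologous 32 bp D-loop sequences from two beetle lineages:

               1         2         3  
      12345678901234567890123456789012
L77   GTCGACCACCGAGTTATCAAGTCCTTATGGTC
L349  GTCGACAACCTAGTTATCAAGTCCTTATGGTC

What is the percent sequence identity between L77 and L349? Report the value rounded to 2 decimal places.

93.75%

Mismatches occur at site 7 (C/A), site 11 (G/T).
30 of the 32 sites match, so the percent identity is 30/32 × 100 = 93.75%.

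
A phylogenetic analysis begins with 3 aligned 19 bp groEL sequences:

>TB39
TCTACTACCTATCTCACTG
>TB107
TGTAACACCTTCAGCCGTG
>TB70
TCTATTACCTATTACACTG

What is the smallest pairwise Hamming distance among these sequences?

3

Pairwise Hamming distances:
  TB39 vs TB107: 9
  TB39 vs TB70: 3
  TB107 vs TB70: 9
The smallest is 3, between TB39 and TB70.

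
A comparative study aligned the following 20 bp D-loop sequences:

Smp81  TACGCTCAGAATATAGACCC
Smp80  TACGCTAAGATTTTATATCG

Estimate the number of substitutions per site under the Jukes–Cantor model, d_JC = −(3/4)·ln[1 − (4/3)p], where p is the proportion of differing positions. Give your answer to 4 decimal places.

The sequences differ at positions 7 (C/A), 11 (A/T), 13 (A/T), 16 (G/T), 18 (C/T), 20 (C/G).
p = 6/20 = 0.300000.
d = −0.75 · ln(1 − (4/3)·0.300000) = −0.75 · ln(0.600000) = −0.75 · (-0.510826) = 0.3831.

0.3831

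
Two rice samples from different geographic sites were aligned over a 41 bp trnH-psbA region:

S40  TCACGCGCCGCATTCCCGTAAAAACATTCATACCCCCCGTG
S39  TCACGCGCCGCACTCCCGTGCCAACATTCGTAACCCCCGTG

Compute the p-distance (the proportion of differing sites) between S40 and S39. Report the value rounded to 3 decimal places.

0.146

Mismatches occur at site 13 (T/C), site 20 (A/G), site 21 (A/C), site 22 (A/C), site 30 (A/G), site 33 (C/A).
There are 6 differences over 41 sites, so p = 6/41 = 0.146.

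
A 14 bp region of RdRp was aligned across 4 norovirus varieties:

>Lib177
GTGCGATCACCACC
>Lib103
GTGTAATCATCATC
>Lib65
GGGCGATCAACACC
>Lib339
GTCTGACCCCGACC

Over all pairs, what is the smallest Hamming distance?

Pairwise Hamming distances:
  Lib177 vs Lib103: 4
  Lib177 vs Lib65: 2
  Lib177 vs Lib339: 5
  Lib103 vs Lib65: 5
  Lib103 vs Lib339: 7
  Lib65 vs Lib339: 7
The smallest is 2, between Lib177 and Lib65.

2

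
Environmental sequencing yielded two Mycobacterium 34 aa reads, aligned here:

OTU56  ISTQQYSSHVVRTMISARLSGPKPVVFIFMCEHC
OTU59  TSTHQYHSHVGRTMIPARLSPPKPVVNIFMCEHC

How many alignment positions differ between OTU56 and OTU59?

Differing sites — 1:I/T; 4:Q/H; 7:S/H; 11:V/G; 16:S/P; 21:G/P; 27:F/N.
That gives 7 mismatches out of 34 aligned sites, so the Hamming distance is 7.

7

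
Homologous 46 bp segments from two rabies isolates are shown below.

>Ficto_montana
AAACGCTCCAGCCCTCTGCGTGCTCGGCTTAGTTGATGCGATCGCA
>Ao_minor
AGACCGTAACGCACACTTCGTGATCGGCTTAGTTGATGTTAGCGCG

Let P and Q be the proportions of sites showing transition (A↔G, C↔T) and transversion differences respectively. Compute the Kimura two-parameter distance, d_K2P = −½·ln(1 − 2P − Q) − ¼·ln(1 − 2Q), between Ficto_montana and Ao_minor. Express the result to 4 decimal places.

Differing sites — 2:A/G (Ti); 5:G/C (Tv); 6:C/G (Tv); 8:C/A (Tv); 9:C/A (Tv); 10:A/C (Tv); 13:C/A (Tv); 15:T/A (Tv); 18:G/T (Tv); 23:C/A (Tv); 39:C/T (Ti); 40:G/T (Tv); 42:T/G (Tv); 46:A/G (Ti).
Of the 14 differences, 3 transitions and 11 transversions over 46 sites: P = 3/46 = 0.065217, Q = 11/46 = 0.239130.
d = −0.5·ln(0.630436) − 0.25·ln(0.521740) = −0.5·(-0.461344) − 0.25·(-0.650586) = 0.3933.

0.3933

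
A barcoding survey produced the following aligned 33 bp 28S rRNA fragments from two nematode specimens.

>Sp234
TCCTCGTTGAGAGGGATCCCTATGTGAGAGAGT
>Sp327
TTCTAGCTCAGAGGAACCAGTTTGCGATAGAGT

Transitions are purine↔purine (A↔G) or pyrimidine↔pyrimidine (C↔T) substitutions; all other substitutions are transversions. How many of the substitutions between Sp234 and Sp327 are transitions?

Differing sites — 2:C/T (Ti); 5:C/A (Tv); 7:T/C (Ti); 9:G/C (Tv); 15:G/A (Ti); 17:T/C (Ti); 19:C/A (Tv); 20:C/G (Tv); 22:A/T (Tv); 25:T/C (Ti); 28:G/T (Tv).
Of the 11 differences, 5 transitions and 6 transversions, so the answer is 5.

5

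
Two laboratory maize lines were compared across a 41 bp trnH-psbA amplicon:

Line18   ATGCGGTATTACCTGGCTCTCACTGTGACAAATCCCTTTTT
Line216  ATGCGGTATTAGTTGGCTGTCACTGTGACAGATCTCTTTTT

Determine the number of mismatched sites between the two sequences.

5

Mismatches occur at site 12 (C↔G), site 13 (C↔T), site 19 (C↔G), site 31 (A↔G), site 35 (C↔T).
That gives 5 mismatches out of 41 aligned sites, so the Hamming distance is 5.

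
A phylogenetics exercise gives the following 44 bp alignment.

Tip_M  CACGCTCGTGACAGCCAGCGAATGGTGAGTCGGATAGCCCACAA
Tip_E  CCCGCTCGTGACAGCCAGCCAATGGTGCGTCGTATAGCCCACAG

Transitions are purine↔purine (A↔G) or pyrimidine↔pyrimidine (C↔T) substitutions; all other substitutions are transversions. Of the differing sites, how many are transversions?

4

Differing sites — 2:A/C (Tv); 20:G/C (Tv); 28:A/C (Tv); 33:G/T (Tv); 44:A/G (Ti).
Of the 5 differences, 1 transition and 4 transversions, so the answer is 4.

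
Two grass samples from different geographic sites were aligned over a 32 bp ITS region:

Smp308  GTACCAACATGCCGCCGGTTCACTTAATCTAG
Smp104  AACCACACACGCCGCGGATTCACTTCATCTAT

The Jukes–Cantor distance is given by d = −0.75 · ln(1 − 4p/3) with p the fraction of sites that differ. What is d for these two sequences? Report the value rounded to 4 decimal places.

The sequences differ at positions 1 (G/A), 2 (T/A), 3 (A/C), 5 (C/A), 6 (A/C), 10 (T/C), 16 (C/G), 18 (G/A), 26 (A/C), 32 (G/T).
p = 10/32 = 0.312500.
d = −0.75 · ln(1 − (4/3)·0.312500) = −0.75 · ln(0.583333) = −0.75 · (-0.538997) = 0.4042.

0.4042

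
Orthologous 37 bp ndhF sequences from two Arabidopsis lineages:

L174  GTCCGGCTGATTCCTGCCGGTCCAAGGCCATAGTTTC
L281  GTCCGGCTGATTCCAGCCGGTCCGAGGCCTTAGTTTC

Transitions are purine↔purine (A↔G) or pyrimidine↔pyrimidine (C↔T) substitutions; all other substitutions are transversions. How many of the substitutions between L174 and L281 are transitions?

Differing sites — 15:T/A (Tv); 24:A/G (Ti); 30:A/T (Tv).
Of the 3 differences, 1 transition and 2 transversions, so the answer is 1.

1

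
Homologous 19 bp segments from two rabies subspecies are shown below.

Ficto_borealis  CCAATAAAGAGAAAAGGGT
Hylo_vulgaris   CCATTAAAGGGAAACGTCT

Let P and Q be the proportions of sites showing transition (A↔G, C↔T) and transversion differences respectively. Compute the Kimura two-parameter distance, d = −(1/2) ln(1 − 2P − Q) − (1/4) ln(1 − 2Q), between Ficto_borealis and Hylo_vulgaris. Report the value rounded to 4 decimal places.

Differing sites — 4:A/T (Tv); 10:A/G (Ti); 15:A/C (Tv); 17:G/T (Tv); 18:G/C (Tv).
Of the 5 differences, 1 transition and 4 transversions over 19 sites: P = 1/19 = 0.052632, Q = 4/19 = 0.210526.
d = −0.5·ln(0.684210) − 0.25·ln(0.578948) = −0.5·(-0.379490) − 0.25·(-0.546543) = 0.3264.

0.3264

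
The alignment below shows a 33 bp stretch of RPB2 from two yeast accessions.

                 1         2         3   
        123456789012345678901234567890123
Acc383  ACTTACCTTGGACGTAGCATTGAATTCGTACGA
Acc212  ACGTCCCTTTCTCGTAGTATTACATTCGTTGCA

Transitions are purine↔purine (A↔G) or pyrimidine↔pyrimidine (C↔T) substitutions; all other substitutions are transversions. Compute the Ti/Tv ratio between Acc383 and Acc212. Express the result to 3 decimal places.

Mismatches occur at site 3 (T/G, transversion), site 5 (A/C, transversion), site 10 (G/T, transversion), site 11 (G/C, transversion), site 12 (A/T, transversion), site 18 (C/T, transition), site 22 (G/A, transition), site 23 (A/C, transversion), site 30 (A/T, transversion), site 31 (C/G, transversion), site 32 (G/C, transversion).
Of the 11 differences, 2 transitions and 9 transversions, so Ti/Tv = 2/9 = 0.222.

0.222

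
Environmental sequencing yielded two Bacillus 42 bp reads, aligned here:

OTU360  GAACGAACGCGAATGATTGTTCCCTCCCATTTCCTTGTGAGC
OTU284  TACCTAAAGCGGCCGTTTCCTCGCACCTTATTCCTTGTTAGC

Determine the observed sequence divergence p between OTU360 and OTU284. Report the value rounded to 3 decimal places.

Mismatches occur at site 1 (G↔T), site 3 (A↔C), site 5 (G↔T), site 8 (C↔A), site 12 (A↔G), site 13 (A↔C), site 14 (T↔C), site 16 (A↔T), site 19 (G↔C), site 20 (T↔C), site 23 (C↔G), site 25 (T↔A), site 28 (C↔T), site 29 (A↔T), site 30 (T↔A), site 39 (G↔T).
There are 16 differences over 42 sites, so p = 16/42 = 0.381.

0.381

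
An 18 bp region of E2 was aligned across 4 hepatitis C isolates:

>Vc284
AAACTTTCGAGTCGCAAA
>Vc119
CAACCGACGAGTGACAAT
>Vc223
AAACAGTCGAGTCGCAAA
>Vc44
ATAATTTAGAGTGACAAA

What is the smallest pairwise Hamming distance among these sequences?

2

Pairwise Hamming distances:
  Vc284 vs Vc119: 7
  Vc284 vs Vc223: 2
  Vc284 vs Vc44: 5
  Vc119 vs Vc223: 6
  Vc119 vs Vc44: 8
  Vc223 vs Vc44: 7
The smallest is 2, between Vc284 and Vc223.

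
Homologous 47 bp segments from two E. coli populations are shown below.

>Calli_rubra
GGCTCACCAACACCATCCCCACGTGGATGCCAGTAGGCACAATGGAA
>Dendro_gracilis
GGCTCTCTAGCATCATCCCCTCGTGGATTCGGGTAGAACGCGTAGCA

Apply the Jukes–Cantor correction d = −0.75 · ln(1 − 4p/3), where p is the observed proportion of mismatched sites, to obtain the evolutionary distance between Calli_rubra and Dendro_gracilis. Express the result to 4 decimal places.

Differing sites — 6:A/T; 8:C/T; 10:A/G; 13:C/T; 21:A/T; 29:G/T; 31:C/G; 32:A/G; 37:G/A; 38:C/A; 39:A/C; 40:C/G; 41:A/C; 42:A/G; 44:G/A; 46:A/C.
p = 16/47 = 0.340426.
d = −0.75 · ln(1 − (4/3)·0.340426) = −0.75 · ln(0.546099) = −0.75 · (-0.604955) = 0.4537.

0.4537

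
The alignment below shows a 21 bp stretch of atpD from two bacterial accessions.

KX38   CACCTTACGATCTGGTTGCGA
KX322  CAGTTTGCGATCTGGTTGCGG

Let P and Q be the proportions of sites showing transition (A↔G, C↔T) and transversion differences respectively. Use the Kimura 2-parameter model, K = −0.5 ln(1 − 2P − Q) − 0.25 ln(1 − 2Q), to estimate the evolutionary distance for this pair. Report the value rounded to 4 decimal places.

0.2278

Differing sites — 3:C/G (Tv); 4:C/T (Ti); 7:A/G (Ti); 21:A/G (Ti).
Of the 4 differences, 3 transitions and 1 transversion over 21 sites: P = 3/21 = 0.142857, Q = 1/21 = 0.047619.
d = −0.5·ln(0.666667) − 0.25·ln(0.904762) = −0.5·(-0.405465) − 0.25·(-0.100083) = 0.2278.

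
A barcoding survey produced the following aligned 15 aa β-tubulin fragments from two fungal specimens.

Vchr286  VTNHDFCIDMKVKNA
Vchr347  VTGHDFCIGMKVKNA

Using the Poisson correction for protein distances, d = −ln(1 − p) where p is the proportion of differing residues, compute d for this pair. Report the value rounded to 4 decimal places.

0.1431

Mismatches occur at site 3 (N↔G), site 9 (D↔G).
p = 2/15 = 0.133333.
d = −ln(1 − 0.133333) = −ln(0.866667) = 0.1431.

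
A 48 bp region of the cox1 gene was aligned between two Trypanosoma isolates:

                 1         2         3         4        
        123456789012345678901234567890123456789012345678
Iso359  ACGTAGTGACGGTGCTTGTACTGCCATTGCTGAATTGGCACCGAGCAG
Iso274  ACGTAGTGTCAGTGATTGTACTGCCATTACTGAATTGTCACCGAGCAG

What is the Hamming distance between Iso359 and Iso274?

5

The sequences differ at positions 9 (A/T), 11 (G/A), 15 (C/A), 29 (G/A), 38 (G/T).
That gives 5 mismatches out of 48 aligned sites, so the Hamming distance is 5.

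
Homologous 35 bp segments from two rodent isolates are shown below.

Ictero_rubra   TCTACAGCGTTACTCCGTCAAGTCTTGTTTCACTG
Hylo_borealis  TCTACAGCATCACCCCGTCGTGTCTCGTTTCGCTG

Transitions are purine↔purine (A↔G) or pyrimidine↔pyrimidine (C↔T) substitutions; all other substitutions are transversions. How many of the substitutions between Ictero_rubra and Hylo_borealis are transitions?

6

Differing sites — 9:G/A (Ti); 11:T/C (Ti); 14:T/C (Ti); 20:A/G (Ti); 21:A/T (Tv); 26:T/C (Ti); 32:A/G (Ti).
Of the 7 differences, 6 transitions and 1 transversion, so the answer is 6.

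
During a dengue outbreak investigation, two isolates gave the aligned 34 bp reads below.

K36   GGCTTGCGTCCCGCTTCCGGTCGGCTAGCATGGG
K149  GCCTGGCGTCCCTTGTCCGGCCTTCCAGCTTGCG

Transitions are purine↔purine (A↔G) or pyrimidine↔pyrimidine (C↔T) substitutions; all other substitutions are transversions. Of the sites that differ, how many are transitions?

Differing sites — 2:G/C (Tv); 5:T/G (Tv); 13:G/T (Tv); 14:C/T (Ti); 15:T/G (Tv); 21:T/C (Ti); 23:G/T (Tv); 24:G/T (Tv); 26:T/C (Ti); 30:A/T (Tv); 33:G/C (Tv).
Of the 11 differences, 3 transitions and 8 transversions, so the answer is 3.

3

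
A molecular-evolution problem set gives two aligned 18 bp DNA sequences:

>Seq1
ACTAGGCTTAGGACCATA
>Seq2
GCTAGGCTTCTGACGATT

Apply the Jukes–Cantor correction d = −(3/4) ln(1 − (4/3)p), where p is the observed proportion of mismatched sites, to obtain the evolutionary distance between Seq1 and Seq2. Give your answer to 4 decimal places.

The sequences differ at positions 1 (A/G), 10 (A/C), 11 (G/T), 15 (C/G), 18 (A/T).
p = 5/18 = 0.277778.
d = −0.75 · ln(1 − (4/3)·0.277778) = −0.75 · ln(0.629629) = −0.75 · (-0.462625) = 0.3470.

0.3470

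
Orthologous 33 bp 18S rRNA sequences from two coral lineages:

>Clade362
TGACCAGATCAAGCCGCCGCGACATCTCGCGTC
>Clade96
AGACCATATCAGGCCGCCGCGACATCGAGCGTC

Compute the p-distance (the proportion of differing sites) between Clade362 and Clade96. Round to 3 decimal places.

0.152

Differing sites — 1:T/A; 7:G/T; 12:A/G; 27:T/G; 28:C/A.
There are 5 differences over 33 sites, so p = 5/33 = 0.152.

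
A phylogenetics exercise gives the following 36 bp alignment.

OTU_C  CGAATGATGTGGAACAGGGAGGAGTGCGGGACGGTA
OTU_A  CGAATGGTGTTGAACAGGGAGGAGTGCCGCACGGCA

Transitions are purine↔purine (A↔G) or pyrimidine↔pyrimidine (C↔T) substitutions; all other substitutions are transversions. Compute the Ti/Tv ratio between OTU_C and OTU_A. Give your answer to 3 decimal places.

Differing sites — 7:A/G (Ti); 11:G/T (Tv); 28:G/C (Tv); 30:G/C (Tv); 35:T/C (Ti).
Of the 5 differences, 2 transitions and 3 transversions, so Ti/Tv = 2/3 = 0.667.

0.667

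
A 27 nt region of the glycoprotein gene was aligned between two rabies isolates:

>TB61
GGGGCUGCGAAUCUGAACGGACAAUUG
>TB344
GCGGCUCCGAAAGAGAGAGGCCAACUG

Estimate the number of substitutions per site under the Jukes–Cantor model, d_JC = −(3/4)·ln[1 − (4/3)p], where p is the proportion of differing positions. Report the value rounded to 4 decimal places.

Mismatches occur at site 2 (G→C), site 7 (G→C), site 12 (U→A), site 13 (C→G), site 14 (U→A), site 17 (A→G), site 18 (C→A), site 21 (A→C), site 25 (U→C).
p = 9/27 = 0.333333.
d = −0.75 · ln(1 − (4/3)·0.333333) = −0.75 · ln(0.555556) = −0.75 · (-0.587786) = 0.4408.

0.4408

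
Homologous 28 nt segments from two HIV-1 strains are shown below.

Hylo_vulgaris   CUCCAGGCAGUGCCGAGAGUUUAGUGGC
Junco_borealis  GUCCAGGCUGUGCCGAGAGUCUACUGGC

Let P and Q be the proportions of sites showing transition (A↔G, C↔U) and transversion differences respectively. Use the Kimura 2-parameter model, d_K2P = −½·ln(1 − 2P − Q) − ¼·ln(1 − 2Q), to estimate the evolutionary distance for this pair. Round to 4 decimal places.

0.1586

Differing sites — 1:C/G (Tv); 9:A/U (Tv); 21:U/C (Ti); 24:G/C (Tv).
Of the 4 differences, 1 transition and 3 transversions over 28 sites: P = 1/28 = 0.035714, Q = 3/28 = 0.107143.
d = −0.5·ln(0.821429) − 0.25·ln(0.785714) = −0.5·(-0.196710) − 0.25·(-0.241162) = 0.1586.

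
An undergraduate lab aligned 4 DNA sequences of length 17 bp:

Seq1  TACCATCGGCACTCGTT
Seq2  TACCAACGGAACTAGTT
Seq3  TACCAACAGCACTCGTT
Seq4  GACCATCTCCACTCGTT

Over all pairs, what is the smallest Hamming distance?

2

Pairwise Hamming distances:
  Seq1 vs Seq2: 3
  Seq1 vs Seq3: 2
  Seq1 vs Seq4: 3
  Seq2 vs Seq3: 3
  Seq2 vs Seq4: 6
  Seq3 vs Seq4: 4
The smallest is 2, between Seq1 and Seq3.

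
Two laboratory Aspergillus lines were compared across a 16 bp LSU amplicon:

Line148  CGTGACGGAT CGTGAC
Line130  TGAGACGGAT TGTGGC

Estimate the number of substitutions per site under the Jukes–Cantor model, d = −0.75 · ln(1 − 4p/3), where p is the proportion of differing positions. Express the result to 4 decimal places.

Differing sites — 1:C/T; 3:T/A; 11:C/T; 15:A/G.
p = 4/16 = 0.250000.
d = −0.75 · ln(1 − (4/3)·0.250000) = −0.75 · ln(0.666667) = −0.75 · (-0.405465) = 0.3041.

0.3041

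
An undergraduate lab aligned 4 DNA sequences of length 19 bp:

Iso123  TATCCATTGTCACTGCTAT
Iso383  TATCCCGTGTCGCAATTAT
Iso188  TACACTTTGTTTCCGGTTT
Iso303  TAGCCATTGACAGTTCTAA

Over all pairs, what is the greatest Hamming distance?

Pairwise Hamming distances:
  Iso123 vs Iso383: 6
  Iso123 vs Iso188: 8
  Iso123 vs Iso303: 5
  Iso383 vs Iso188: 10
  Iso383 vs Iso303: 10
  Iso188 vs Iso303: 12
The largest is 12, between Iso188 and Iso303.

12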